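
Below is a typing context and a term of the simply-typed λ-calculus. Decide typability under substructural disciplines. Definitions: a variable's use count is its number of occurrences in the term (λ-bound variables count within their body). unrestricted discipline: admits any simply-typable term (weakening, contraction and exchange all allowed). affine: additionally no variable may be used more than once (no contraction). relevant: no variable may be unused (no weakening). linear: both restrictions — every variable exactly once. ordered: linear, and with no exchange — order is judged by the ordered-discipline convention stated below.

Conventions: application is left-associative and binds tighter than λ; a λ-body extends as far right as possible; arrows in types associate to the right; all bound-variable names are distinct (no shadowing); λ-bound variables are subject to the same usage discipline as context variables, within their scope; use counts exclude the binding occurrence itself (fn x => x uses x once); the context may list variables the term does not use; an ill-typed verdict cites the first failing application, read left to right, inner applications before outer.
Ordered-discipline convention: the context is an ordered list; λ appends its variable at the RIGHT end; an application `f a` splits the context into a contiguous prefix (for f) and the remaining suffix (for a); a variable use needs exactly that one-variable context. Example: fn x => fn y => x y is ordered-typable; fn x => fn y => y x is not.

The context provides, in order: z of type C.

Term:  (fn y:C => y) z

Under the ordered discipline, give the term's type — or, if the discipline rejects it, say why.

term : C
variable uses: z ×1, y (λ-bound) ×1
use order (left to right): y, z
typing: well-typed — term : C
across the five disciplines: ordered ✓ | linear ✓ | affine ✓ | relevant ✓ | unrestricted ✓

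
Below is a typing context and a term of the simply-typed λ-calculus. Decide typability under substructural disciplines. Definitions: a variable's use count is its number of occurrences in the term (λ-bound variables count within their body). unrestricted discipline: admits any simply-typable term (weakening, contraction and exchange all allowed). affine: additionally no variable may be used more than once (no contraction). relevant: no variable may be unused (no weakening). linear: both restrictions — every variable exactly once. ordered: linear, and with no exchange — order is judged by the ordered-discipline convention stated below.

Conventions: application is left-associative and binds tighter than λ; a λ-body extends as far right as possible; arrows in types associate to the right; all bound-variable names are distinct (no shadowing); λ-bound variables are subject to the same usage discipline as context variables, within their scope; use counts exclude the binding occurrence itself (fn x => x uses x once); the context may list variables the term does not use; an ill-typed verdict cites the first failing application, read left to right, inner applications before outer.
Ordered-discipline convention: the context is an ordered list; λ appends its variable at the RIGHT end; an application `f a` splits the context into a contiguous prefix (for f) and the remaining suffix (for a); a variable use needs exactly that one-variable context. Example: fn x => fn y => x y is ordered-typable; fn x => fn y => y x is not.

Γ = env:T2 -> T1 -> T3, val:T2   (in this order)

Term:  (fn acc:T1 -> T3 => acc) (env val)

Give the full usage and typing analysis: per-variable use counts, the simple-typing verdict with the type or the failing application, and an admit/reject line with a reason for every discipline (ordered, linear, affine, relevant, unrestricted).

use counts: env=1, val=1, acc (bound)=1
left-to-right use order: acc, env, val
typing: the term checks, with type T1 -> T3
ordered: ✓ — single-use (env, val, acc), ordered derivation ok
linear: ✓ — env, val, acc: one use apiece
affine: ✓ — at most one use each (env, val, acc)
relevant: ✓ — every one of env, val, acc appears
unrestricted: ✓ — typability at T1 -> T3 is all that's needed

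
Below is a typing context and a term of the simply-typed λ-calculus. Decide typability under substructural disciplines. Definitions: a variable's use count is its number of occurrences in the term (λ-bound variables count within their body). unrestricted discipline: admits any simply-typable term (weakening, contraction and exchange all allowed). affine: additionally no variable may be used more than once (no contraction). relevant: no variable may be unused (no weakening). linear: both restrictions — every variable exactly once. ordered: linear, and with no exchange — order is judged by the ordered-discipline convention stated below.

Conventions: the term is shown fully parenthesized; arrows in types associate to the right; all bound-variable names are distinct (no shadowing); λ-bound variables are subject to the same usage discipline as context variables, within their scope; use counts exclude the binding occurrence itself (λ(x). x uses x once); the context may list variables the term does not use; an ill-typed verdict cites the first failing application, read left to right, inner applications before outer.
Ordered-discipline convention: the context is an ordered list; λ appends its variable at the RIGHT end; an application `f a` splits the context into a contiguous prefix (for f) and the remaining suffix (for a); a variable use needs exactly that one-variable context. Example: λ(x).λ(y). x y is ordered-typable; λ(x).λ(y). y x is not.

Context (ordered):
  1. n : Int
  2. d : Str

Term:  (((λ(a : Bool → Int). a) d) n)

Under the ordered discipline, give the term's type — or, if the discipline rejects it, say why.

not well-typed under ordered — fails simple typing
counts: n: 1, d: 1, a [bound]: 1
left-to-right use order: a, d, n
typing: ill-typed: a function awaiting Bool → Int gets Str
across the five disciplines: ordered ✗ · linear ✗ · affine ✗ · relevant ✗ · unrestricted ✗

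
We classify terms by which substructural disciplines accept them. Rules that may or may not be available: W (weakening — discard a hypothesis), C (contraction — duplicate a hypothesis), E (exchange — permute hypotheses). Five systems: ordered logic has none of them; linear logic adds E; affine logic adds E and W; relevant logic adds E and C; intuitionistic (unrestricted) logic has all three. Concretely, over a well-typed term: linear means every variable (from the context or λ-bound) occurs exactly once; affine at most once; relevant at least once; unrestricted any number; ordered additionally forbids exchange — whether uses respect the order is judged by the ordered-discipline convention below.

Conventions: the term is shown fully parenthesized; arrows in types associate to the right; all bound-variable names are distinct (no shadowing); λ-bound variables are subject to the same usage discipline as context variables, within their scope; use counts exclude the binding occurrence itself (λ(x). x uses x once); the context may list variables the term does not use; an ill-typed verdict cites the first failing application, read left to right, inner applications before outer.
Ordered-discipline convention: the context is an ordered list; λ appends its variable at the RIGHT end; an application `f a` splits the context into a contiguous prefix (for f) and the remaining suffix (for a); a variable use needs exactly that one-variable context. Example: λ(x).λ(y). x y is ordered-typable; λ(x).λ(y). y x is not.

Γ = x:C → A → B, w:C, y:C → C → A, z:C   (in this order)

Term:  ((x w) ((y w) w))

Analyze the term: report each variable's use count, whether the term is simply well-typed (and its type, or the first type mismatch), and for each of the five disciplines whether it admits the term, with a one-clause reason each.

variable uses: x: 1, w: 3, y: 1, z: 0
uses in reading order: x, w, y, w, w
typing: the term checks, with type B
ordered ✗ (needs contraction — w ×3; z never used (weakening))
linear ✗ (needs contraction — w ×3; z never used (weakening))
affine ✗ (needs contraction — w ×3)
relevant ✗ (z never used (weakening))
unrestricted ✓ (simply typable at B; W, C, E all held)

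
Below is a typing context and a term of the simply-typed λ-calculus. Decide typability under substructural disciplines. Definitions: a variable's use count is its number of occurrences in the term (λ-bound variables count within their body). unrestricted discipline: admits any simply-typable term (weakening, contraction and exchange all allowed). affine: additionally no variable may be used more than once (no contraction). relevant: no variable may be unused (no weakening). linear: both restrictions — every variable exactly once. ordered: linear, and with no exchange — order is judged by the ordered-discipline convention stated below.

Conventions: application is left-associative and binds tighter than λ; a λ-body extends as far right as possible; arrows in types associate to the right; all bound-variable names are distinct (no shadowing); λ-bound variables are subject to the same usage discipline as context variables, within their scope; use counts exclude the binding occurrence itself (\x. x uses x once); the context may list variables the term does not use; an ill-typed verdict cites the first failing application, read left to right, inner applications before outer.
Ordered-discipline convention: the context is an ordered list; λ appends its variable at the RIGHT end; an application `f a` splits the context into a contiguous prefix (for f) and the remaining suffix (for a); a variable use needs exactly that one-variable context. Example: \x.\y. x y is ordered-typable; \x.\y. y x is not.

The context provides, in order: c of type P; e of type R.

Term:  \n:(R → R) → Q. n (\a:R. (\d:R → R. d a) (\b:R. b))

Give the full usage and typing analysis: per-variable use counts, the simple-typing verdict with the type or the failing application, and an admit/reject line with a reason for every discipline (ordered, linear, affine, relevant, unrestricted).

usage: c=0, e=0, n (bound)=1, a (bound)=1, d (bound)=1, b (bound)=1
uses in reading order: n, d, a, b
typing: the term checks, with type ((R → R) → Q) → Q
ordered ✗ (needs weakening: c, e unused)
linear ✗ (needs weakening: c, e unused)
affine ✓ (at most one use each (c, e, n, a, d, b))
relevant ✗ (needs weakening: c, e unused)
unrestricted ✓ (type-checks (((R → R) → Q) → Q) and nothing is barred)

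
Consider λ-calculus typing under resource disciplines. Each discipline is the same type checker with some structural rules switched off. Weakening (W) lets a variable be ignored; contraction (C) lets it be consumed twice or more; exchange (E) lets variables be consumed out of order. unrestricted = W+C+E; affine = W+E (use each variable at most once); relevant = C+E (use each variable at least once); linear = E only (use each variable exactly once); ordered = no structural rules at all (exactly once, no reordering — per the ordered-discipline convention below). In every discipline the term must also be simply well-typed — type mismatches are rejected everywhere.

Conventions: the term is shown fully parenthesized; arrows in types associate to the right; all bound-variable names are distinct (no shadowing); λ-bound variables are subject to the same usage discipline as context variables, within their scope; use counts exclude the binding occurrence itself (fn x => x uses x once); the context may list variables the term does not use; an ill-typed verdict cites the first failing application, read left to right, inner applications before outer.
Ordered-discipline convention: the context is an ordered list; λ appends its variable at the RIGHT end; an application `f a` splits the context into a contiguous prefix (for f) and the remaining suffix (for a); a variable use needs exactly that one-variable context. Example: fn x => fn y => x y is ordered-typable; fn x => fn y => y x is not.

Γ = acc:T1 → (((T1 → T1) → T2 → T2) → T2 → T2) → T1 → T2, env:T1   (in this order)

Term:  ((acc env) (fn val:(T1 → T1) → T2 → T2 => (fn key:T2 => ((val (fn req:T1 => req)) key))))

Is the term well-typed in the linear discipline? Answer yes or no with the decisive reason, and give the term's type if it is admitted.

yes — single use per variable (acc, env, val, key, req); term : T1 → T2
use counts: acc ×1; env ×1; val (λ-bound) ×1; key (λ-bound) ×1; req (λ-bound) ×1
left-to-right use order: acc, env, val, req, key
typing: the term checks, with type T1 → T2
across the five disciplines: ordered ✓ | linear ✓ | affine ✓ | relevant ✓ | unrestricted ✓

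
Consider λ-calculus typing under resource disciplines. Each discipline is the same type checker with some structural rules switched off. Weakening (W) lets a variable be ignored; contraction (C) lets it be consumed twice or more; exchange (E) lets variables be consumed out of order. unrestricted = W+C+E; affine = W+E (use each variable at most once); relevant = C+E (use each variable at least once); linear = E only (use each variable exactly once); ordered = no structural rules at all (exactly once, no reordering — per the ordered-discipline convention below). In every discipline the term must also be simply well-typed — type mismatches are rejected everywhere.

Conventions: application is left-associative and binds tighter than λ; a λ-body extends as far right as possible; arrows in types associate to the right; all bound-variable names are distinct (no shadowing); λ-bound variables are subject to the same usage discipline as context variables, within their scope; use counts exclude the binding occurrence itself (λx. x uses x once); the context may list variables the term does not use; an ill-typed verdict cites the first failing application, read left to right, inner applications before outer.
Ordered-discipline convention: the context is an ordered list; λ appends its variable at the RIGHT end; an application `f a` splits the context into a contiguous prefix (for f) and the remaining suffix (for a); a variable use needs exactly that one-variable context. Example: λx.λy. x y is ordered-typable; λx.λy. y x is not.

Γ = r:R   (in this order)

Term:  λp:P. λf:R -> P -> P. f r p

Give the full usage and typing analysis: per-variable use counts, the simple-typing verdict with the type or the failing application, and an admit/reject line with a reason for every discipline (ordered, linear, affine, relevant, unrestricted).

variable uses: r ×1, p (bound) ×1, f (bound) ×1
uses in reading order: f, r, p
typing: well-typed — term : P -> (R -> P -> P) -> P
ordered ✗ (use order f, r, p needs exchange)
linear ✓ (exactly-once usage across r, p, f)
affine ✓ (r, p, f: no repeats, contraction unneeded)
relevant ✓ (at least one use each (r, p, f))
unrestricted ✓ (simply typable at P -> (R -> P -> P) -> P; W, C, E all held)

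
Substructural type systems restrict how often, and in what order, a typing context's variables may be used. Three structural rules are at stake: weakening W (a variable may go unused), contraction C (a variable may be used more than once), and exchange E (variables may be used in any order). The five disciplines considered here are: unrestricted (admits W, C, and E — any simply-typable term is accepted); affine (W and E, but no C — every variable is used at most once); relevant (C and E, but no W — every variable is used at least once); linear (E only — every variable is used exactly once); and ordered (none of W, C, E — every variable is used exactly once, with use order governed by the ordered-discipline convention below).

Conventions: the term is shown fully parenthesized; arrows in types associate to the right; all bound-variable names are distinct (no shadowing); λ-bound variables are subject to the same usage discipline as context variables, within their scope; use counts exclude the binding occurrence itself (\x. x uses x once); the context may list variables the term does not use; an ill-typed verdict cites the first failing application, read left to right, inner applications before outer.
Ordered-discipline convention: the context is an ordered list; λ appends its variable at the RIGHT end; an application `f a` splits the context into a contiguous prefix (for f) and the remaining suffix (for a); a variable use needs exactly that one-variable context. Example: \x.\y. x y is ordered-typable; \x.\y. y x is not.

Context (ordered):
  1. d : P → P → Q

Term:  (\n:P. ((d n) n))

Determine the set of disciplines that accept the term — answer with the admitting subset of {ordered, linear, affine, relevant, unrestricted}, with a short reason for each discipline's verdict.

accepted by: relevant, unrestricted
counts: d ×1, n (λ-bound) ×2
use order (left to right): d, n, n
typing: the term checks, with type P → Q
ordered: ✗, needs contraction — n ×2
linear: ✗, needs contraction — n ×2
affine: ✗, needs contraction — n ×2
relevant: ✓, at least one use each (d, n)
unrestricted: ✓, type-checks (P → Q) and nothing is barred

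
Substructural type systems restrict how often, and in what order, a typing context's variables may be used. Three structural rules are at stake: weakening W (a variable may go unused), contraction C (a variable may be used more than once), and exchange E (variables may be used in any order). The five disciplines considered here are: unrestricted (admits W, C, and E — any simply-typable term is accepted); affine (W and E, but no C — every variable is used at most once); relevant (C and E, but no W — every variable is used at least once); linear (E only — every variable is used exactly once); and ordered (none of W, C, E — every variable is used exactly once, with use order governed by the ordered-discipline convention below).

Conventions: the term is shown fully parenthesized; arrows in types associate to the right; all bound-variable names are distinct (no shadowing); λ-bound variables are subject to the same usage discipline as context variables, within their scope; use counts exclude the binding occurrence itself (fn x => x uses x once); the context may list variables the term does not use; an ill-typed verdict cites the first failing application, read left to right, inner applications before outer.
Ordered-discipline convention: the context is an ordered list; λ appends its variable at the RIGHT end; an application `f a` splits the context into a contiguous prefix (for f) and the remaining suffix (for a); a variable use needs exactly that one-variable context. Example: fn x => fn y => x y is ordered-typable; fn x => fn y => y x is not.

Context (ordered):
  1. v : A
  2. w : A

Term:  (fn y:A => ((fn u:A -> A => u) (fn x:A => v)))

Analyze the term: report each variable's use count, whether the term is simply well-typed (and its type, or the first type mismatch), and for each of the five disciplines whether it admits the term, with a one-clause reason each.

usage: v: 1×; w: 0×; y (λ-bound): 0×; u (λ-bound): 1×; x (λ-bound): 0×
uses in reading order: u, v
typing: the term checks, with type A -> A -> A
ordered ✗ (w, y, x never used (weakening))
linear ✗ (w, y, x never used (weakening))
affine ✓ (none of v, w, y, u, x used more than once)
relevant ✗ (w, y, x never used (weakening))
unrestricted ✓ (simply typable at A -> A -> A; W, C, E all held)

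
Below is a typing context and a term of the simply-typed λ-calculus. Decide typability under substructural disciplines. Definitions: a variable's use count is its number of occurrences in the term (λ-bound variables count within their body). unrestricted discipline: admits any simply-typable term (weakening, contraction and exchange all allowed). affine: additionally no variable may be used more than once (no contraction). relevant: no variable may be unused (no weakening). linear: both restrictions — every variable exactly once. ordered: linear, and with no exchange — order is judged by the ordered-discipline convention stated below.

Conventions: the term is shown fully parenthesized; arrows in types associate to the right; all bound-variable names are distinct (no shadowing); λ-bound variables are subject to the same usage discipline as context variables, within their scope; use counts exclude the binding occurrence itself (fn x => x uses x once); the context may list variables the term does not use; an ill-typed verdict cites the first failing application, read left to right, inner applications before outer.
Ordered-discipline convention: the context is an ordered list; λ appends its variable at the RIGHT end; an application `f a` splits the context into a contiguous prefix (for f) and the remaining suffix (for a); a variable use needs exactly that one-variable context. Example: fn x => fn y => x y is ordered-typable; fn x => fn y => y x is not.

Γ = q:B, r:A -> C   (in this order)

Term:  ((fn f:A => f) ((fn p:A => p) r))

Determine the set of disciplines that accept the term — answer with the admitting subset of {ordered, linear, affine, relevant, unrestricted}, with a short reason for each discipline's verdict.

admitted by: none
use counts: q: 0×; r: 1×; f (bound): 1×; p (bound): 1×
order of uses: f, p, r
typing: ill-typed: a function awaiting A gets A -> C
ordered: ✗ — a type mismatch blocks all five
linear: ✗ — the type mismatch rejects it
affine: ✗ — not simply typable
relevant: ✗ — fails simple typing
unrestricted: ✗ — a type mismatch blocks all five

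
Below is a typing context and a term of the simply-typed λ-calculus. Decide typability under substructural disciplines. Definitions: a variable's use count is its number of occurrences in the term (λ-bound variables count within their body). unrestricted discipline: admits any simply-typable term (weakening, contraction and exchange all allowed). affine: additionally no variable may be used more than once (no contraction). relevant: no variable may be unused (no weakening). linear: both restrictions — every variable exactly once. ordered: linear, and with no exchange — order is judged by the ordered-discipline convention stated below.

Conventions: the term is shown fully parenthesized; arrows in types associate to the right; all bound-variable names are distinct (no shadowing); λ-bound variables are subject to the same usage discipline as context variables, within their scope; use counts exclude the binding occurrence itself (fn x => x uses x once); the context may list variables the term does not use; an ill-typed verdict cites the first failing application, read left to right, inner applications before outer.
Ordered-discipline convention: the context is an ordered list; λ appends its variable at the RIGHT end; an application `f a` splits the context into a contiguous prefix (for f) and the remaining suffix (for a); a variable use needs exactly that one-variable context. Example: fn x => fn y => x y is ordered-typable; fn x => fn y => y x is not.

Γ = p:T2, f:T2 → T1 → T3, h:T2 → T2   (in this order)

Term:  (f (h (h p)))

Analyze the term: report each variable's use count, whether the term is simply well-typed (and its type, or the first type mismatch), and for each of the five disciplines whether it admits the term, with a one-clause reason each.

counts: p: 1; f: 1; h: 2
uses in reading order: f, h, h, p
typing: well-typed at T1 → T3
ordered ✗ (h ×2 used more than once (contraction))
linear ✗ (h ×2 used more than once (contraction))
affine ✗ (h ×2 used more than once (contraction))
relevant ✓ (p, f, h: all used, weakening unneeded)
unrestricted ✓ (type-checks (T1 → T3) and nothing is barred)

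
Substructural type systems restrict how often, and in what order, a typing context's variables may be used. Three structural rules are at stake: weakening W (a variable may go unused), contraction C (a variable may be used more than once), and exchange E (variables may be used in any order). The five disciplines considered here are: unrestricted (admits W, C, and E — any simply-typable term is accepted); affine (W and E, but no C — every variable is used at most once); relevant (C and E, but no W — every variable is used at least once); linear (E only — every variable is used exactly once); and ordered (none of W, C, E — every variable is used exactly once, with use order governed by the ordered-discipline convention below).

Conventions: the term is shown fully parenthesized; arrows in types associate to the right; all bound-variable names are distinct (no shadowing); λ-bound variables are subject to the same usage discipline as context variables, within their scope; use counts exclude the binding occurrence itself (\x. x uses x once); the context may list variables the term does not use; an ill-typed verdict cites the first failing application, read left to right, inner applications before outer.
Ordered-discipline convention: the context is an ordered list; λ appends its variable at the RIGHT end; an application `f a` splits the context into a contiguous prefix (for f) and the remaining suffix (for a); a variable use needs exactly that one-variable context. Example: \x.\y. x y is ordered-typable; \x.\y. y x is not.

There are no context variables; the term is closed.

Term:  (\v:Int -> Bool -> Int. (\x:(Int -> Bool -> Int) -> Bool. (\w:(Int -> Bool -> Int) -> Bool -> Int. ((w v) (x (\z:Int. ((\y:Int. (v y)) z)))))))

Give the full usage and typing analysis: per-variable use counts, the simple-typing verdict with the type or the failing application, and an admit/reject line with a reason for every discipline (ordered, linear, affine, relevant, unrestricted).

variable uses: v [bound]: 2; x [bound]: 1; w [bound]: 1; z [bound]: 1; y [bound]: 1
use order (left to right): w, v, x, v, y, z
typing: the term checks, with type (Int -> Bool -> Int) -> ((Int -> Bool -> Int) -> Bool) -> ((Int -> Bool -> Int) -> Bool -> Int) -> Int
ordered ✗ (repeated use of v ×2)
linear ✗ (repeated use of v ×2)
affine ✗ (repeated use of v ×2)
relevant ✓ (at least one use each (v, x, w, z, y))
unrestricted ✓ (well-typed at (Int -> Bool -> Int) -> ((Int -> Bool -> Int) -> Bool) -> ((Int -> Bool -> Int) -> Bool -> Int) -> Int; no restrictions here)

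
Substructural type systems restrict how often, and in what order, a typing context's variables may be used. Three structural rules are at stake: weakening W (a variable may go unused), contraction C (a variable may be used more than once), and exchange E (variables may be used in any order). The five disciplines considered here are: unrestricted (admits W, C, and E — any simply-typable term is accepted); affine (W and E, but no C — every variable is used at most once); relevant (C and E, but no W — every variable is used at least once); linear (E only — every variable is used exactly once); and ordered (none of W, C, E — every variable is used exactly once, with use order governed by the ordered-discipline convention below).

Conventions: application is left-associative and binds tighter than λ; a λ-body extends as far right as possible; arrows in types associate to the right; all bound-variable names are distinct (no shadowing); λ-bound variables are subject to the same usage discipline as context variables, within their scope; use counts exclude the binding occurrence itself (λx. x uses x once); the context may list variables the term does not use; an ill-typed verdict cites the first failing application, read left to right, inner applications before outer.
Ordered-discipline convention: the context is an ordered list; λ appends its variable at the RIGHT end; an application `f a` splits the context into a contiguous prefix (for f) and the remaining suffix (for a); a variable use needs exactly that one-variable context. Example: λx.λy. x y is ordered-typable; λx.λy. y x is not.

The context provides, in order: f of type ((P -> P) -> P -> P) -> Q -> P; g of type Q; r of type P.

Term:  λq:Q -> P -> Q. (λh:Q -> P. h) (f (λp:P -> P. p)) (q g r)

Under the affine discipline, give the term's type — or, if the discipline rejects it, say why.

term : (Q -> P -> Q) -> P
counts: f ×1; g ×1; r ×1; q (bound) ×1; h (bound) ×1; p (bound) ×1
use order (left to right): h, f, p, q, g, r
typing: well-typed at (Q -> P -> Q) -> P
summary: ordered ✗ · linear ✓ · affine ✓ · relevant ✓ · unrestricted ✓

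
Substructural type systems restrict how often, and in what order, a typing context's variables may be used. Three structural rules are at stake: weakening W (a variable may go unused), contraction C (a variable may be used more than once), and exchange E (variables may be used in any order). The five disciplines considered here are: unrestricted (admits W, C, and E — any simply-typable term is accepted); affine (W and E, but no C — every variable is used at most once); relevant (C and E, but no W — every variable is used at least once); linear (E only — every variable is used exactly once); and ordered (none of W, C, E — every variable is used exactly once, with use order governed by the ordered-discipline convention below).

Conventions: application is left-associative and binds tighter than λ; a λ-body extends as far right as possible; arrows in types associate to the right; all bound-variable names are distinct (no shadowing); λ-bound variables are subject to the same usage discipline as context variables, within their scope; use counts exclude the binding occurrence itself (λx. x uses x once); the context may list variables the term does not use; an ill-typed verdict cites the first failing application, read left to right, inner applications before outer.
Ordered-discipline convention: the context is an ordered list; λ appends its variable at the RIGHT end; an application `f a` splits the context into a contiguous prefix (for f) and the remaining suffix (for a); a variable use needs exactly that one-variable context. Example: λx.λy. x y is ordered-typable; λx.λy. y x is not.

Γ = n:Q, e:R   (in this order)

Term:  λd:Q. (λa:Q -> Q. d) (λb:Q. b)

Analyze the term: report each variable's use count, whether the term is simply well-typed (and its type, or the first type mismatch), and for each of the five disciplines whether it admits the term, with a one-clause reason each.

variable uses: n ×0, e ×0, d [bound] ×1, a [bound] ×0, b [bound] ×1
order of uses: d, b
typing: well-typed — term : Q -> Q
ordered: ✗ — n, e, a left unused
linear: ✗ — n, e, a left unused
affine: ✓ — none of n, e, d, a, b used more than once
relevant: ✗ — n, e, a left unused
unrestricted: ✓ — typability at Q -> Q is all that's needed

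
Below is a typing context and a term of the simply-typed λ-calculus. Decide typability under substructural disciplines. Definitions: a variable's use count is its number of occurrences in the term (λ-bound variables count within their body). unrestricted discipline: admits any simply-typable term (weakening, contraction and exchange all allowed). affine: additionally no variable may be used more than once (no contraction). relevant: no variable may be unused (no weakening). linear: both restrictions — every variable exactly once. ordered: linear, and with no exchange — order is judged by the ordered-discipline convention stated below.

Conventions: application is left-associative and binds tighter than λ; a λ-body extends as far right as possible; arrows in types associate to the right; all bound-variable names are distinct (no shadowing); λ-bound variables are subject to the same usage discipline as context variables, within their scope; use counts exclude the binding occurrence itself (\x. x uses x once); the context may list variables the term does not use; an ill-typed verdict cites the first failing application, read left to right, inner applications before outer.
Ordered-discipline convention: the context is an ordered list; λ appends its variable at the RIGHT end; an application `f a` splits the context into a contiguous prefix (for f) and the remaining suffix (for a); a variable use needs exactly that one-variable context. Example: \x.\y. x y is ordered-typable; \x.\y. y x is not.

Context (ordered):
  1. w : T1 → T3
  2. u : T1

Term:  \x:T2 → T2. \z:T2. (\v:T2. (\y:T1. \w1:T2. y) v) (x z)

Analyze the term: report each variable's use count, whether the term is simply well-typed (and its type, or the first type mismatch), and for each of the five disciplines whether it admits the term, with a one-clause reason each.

variable uses: w: 0×; u: 0×; x (λ-bound): 1×; z (λ-bound): 1×; v (λ-bound): 1×; y (λ-bound): 1×; w1 (λ-bound): 0×
left-to-right use order: y, v, x, z
typing: ill-typed: argument of type T2 where T1 is required
ordered ✗ (not simply typable)
linear ✗ (fails simple typing)
affine ✗ (a type mismatch blocks all five)
relevant ✗ (the type mismatch rejects it)
unrestricted ✗ (not simply typable)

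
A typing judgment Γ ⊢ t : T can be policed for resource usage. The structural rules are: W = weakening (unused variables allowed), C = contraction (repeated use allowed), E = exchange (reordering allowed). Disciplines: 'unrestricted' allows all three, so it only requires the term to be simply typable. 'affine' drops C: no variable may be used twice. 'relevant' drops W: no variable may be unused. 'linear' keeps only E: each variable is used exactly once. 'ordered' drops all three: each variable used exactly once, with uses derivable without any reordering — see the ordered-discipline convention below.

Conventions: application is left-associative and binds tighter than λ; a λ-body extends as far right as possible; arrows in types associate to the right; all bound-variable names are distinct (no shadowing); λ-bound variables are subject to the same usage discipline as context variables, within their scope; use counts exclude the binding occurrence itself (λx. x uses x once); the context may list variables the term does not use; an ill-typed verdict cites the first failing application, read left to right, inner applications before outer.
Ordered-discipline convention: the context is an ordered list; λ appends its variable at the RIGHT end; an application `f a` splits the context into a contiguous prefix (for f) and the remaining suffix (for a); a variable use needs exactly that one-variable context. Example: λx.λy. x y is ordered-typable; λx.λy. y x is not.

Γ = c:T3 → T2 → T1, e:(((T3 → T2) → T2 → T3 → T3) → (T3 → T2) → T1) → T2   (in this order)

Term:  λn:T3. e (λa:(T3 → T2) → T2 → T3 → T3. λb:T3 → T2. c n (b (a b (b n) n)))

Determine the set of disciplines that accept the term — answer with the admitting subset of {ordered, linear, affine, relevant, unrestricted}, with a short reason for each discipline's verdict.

admitted in: relevant, unrestricted
use counts: c ×1; e ×1; n (λ-bound) ×3; a (λ-bound) ×1; b (λ-bound) ×3
order of uses: e, c, n, b, a, b, b, n, n
typing: the term checks, with type T3 → T2
ordered: ✗ — repeated use of n ×3, b ×3
linear: ✗ — repeated use of n ×3, b ×3
affine: ✗ — repeated use of n ×3, b ×3
relevant: ✓ — c, e, n, a, b: all used, weakening unneeded
unrestricted: ✓ — type-checks (T3 → T2) and nothing is barred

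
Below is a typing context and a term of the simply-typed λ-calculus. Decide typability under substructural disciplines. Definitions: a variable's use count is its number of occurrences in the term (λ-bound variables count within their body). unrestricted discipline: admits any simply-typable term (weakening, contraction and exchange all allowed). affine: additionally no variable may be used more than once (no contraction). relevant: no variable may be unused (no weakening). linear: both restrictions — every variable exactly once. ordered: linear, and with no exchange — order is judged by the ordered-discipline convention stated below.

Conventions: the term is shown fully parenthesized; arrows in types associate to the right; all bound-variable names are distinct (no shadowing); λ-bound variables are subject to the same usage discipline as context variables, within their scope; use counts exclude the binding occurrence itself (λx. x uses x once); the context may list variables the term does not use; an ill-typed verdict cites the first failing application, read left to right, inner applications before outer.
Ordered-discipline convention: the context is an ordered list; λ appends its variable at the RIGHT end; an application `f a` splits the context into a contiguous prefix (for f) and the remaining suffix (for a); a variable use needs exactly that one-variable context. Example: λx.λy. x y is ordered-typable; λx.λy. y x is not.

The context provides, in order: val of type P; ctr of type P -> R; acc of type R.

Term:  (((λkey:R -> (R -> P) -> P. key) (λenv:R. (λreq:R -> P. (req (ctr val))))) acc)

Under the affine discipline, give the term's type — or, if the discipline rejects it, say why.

term : (R -> P) -> P
use counts: val: 1; ctr: 1; acc: 1; key [bound]: 1; env [bound]: 0; req [bound]: 1
use order (left to right): key, req, ctr, val, acc
typing: well-typed — term : (R -> P) -> P
summary: ordered ✗ | linear ✗ | affine ✓ | relevant ✗ | unrestricted ✓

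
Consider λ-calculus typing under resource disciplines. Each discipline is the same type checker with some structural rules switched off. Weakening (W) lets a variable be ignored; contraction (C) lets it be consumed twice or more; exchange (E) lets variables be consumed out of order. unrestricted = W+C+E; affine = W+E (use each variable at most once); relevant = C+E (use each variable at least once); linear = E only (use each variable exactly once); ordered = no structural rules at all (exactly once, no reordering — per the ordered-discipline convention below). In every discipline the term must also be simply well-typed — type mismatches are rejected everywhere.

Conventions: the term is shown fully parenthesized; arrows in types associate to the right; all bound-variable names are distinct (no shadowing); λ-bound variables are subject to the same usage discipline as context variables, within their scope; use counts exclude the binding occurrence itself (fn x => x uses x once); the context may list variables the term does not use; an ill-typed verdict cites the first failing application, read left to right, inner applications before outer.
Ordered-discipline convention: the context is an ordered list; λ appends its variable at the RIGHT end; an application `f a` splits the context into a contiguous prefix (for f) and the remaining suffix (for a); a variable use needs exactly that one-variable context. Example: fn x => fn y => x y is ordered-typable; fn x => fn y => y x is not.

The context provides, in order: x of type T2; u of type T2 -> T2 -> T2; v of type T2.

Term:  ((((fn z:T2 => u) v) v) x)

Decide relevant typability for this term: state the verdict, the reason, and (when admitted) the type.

no — z never used (weakening)
usage: x: 1×; u: 1×; v: 2×; z (λ-bound): 0×
use order (left to right): u, v, v, x
typing: ✓ — T2
all disciplines: ordered ✗; linear ✗; affine ✗; relevant ✗; unrestricted ✓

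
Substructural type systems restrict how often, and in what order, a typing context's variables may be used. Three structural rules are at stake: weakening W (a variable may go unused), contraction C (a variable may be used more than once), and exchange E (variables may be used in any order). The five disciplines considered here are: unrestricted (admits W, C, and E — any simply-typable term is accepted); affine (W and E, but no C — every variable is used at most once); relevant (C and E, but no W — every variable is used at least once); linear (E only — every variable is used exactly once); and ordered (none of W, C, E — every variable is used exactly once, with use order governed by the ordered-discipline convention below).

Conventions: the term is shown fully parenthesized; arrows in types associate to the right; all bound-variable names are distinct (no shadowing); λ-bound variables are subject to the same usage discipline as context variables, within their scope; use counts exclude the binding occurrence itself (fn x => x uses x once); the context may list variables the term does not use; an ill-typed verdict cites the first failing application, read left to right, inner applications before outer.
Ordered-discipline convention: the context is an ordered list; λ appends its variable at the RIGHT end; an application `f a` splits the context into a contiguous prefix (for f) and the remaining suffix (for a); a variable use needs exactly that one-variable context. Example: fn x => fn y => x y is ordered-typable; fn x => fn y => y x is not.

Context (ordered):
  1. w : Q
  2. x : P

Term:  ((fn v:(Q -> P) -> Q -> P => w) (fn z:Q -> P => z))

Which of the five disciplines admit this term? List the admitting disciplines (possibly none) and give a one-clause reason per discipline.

admitting disciplines: affine, unrestricted
counts: w ×1; x ×0; v (λ-bound) ×0; z (λ-bound) ×1
order of uses: w, z
typing: ✓ — Q
ordered ✗ (x, v left unused)
linear ✗ (x, v left unused)
affine ✓ (at most one use each (w, x, v, z))
relevant ✗ (x, v left unused)
unrestricted ✓ (type-checks (Q) and nothing is barred)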